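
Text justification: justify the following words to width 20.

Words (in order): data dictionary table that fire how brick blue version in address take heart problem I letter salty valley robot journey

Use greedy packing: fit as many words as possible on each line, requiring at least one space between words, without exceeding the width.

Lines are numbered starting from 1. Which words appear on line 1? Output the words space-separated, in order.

Answer: data dictionary

Derivation:
Line 1: ['data', 'dictionary'] (min_width=15, slack=5)
Line 2: ['table', 'that', 'fire', 'how'] (min_width=19, slack=1)
Line 3: ['brick', 'blue', 'version'] (min_width=18, slack=2)
Line 4: ['in', 'address', 'take'] (min_width=15, slack=5)
Line 5: ['heart', 'problem', 'I'] (min_width=15, slack=5)
Line 6: ['letter', 'salty', 'valley'] (min_width=19, slack=1)
Line 7: ['robot', 'journey'] (min_width=13, slack=7)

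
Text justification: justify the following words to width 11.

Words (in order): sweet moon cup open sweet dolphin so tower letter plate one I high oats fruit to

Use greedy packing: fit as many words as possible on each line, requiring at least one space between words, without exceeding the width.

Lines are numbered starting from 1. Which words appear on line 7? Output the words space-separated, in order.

Answer: plate one I

Derivation:
Line 1: ['sweet', 'moon'] (min_width=10, slack=1)
Line 2: ['cup', 'open'] (min_width=8, slack=3)
Line 3: ['sweet'] (min_width=5, slack=6)
Line 4: ['dolphin', 'so'] (min_width=10, slack=1)
Line 5: ['tower'] (min_width=5, slack=6)
Line 6: ['letter'] (min_width=6, slack=5)
Line 7: ['plate', 'one', 'I'] (min_width=11, slack=0)
Line 8: ['high', 'oats'] (min_width=9, slack=2)
Line 9: ['fruit', 'to'] (min_width=8, slack=3)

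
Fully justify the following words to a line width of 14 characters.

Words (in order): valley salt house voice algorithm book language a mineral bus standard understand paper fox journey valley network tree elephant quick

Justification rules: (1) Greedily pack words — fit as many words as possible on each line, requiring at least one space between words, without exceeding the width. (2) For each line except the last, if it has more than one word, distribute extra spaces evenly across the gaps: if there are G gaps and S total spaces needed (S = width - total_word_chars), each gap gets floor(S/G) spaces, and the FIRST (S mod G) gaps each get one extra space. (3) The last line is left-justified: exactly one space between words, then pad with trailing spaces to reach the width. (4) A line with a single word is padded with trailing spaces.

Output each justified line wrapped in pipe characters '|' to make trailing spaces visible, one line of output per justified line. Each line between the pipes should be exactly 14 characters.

Answer: |valley    salt|
|house    voice|
|algorithm book|
|language     a|
|mineral    bus|
|standard      |
|understand    |
|paper      fox|
|journey valley|
|network   tree|
|elephant quick|

Derivation:
Line 1: ['valley', 'salt'] (min_width=11, slack=3)
Line 2: ['house', 'voice'] (min_width=11, slack=3)
Line 3: ['algorithm', 'book'] (min_width=14, slack=0)
Line 4: ['language', 'a'] (min_width=10, slack=4)
Line 5: ['mineral', 'bus'] (min_width=11, slack=3)
Line 6: ['standard'] (min_width=8, slack=6)
Line 7: ['understand'] (min_width=10, slack=4)
Line 8: ['paper', 'fox'] (min_width=9, slack=5)
Line 9: ['journey', 'valley'] (min_width=14, slack=0)
Line 10: ['network', 'tree'] (min_width=12, slack=2)
Line 11: ['elephant', 'quick'] (min_width=14, slack=0)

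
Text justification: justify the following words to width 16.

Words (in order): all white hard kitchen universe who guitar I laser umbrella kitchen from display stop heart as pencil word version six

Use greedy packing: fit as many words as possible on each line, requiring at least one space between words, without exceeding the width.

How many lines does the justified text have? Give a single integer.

Line 1: ['all', 'white', 'hard'] (min_width=14, slack=2)
Line 2: ['kitchen', 'universe'] (min_width=16, slack=0)
Line 3: ['who', 'guitar', 'I'] (min_width=12, slack=4)
Line 4: ['laser', 'umbrella'] (min_width=14, slack=2)
Line 5: ['kitchen', 'from'] (min_width=12, slack=4)
Line 6: ['display', 'stop'] (min_width=12, slack=4)
Line 7: ['heart', 'as', 'pencil'] (min_width=15, slack=1)
Line 8: ['word', 'version', 'six'] (min_width=16, slack=0)
Total lines: 8

Answer: 8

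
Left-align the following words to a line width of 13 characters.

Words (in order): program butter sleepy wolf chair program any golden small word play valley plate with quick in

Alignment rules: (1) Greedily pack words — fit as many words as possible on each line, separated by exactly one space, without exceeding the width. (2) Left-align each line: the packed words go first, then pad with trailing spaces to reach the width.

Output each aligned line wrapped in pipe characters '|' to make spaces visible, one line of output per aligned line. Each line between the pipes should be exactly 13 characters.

Line 1: ['program'] (min_width=7, slack=6)
Line 2: ['butter', 'sleepy'] (min_width=13, slack=0)
Line 3: ['wolf', 'chair'] (min_width=10, slack=3)
Line 4: ['program', 'any'] (min_width=11, slack=2)
Line 5: ['golden', 'small'] (min_width=12, slack=1)
Line 6: ['word', 'play'] (min_width=9, slack=4)
Line 7: ['valley', 'plate'] (min_width=12, slack=1)
Line 8: ['with', 'quick', 'in'] (min_width=13, slack=0)

Answer: |program      |
|butter sleepy|
|wolf chair   |
|program any  |
|golden small |
|word play    |
|valley plate |
|with quick in|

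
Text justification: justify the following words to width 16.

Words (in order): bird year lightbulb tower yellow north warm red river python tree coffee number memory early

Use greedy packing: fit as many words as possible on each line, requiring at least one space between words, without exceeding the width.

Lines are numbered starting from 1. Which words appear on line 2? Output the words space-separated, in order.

Line 1: ['bird', 'year'] (min_width=9, slack=7)
Line 2: ['lightbulb', 'tower'] (min_width=15, slack=1)
Line 3: ['yellow', 'north'] (min_width=12, slack=4)
Line 4: ['warm', 'red', 'river'] (min_width=14, slack=2)
Line 5: ['python', 'tree'] (min_width=11, slack=5)
Line 6: ['coffee', 'number'] (min_width=13, slack=3)
Line 7: ['memory', 'early'] (min_width=12, slack=4)

Answer: lightbulb tower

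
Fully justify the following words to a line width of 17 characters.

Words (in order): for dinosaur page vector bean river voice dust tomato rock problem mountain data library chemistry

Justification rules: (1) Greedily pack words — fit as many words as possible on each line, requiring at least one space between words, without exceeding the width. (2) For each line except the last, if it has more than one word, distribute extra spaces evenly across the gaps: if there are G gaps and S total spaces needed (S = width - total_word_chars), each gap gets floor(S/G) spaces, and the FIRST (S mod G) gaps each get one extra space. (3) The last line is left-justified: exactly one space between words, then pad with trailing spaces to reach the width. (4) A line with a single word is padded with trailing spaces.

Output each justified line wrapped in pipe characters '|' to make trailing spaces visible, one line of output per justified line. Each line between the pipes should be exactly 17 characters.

Answer: |for dinosaur page|
|vector bean river|
|voice dust tomato|
|rock      problem|
|mountain     data|
|library chemistry|

Derivation:
Line 1: ['for', 'dinosaur', 'page'] (min_width=17, slack=0)
Line 2: ['vector', 'bean', 'river'] (min_width=17, slack=0)
Line 3: ['voice', 'dust', 'tomato'] (min_width=17, slack=0)
Line 4: ['rock', 'problem'] (min_width=12, slack=5)
Line 5: ['mountain', 'data'] (min_width=13, slack=4)
Line 6: ['library', 'chemistry'] (min_width=17, slack=0)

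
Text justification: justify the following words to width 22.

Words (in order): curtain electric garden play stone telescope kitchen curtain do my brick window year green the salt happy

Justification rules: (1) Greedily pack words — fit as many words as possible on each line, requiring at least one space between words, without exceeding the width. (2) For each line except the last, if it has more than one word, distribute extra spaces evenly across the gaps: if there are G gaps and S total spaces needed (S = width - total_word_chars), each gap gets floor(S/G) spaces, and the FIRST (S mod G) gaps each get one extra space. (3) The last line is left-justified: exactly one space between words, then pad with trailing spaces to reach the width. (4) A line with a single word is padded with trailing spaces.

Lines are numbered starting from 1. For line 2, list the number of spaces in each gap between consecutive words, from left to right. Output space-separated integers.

Answer: 4 3

Derivation:
Line 1: ['curtain', 'electric'] (min_width=16, slack=6)
Line 2: ['garden', 'play', 'stone'] (min_width=17, slack=5)
Line 3: ['telescope', 'kitchen'] (min_width=17, slack=5)
Line 4: ['curtain', 'do', 'my', 'brick'] (min_width=19, slack=3)
Line 5: ['window', 'year', 'green', 'the'] (min_width=21, slack=1)
Line 6: ['salt', 'happy'] (min_width=10, slack=12)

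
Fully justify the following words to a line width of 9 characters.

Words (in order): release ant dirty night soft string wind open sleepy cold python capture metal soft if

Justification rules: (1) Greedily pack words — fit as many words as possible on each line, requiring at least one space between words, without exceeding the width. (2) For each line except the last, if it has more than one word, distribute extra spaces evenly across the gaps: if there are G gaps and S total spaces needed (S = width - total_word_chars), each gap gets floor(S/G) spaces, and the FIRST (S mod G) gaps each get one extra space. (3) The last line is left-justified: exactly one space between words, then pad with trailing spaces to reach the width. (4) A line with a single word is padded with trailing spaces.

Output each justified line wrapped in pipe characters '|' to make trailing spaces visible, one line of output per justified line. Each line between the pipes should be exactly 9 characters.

Answer: |release  |
|ant dirty|
|night    |
|soft     |
|string   |
|wind open|
|sleepy   |
|cold     |
|python   |
|capture  |
|metal    |
|soft if  |

Derivation:
Line 1: ['release'] (min_width=7, slack=2)
Line 2: ['ant', 'dirty'] (min_width=9, slack=0)
Line 3: ['night'] (min_width=5, slack=4)
Line 4: ['soft'] (min_width=4, slack=5)
Line 5: ['string'] (min_width=6, slack=3)
Line 6: ['wind', 'open'] (min_width=9, slack=0)
Line 7: ['sleepy'] (min_width=6, slack=3)
Line 8: ['cold'] (min_width=4, slack=5)
Line 9: ['python'] (min_width=6, slack=3)
Line 10: ['capture'] (min_width=7, slack=2)
Line 11: ['metal'] (min_width=5, slack=4)
Line 12: ['soft', 'if'] (min_width=7, slack=2)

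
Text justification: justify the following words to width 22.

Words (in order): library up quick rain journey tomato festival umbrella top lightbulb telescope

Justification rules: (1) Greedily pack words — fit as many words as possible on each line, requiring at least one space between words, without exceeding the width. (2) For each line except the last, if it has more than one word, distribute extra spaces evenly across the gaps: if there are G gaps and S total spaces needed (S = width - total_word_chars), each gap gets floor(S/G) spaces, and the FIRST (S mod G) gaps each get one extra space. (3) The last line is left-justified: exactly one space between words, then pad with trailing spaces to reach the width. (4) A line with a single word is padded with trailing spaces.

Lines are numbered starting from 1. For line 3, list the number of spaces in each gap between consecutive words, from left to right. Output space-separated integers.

Line 1: ['library', 'up', 'quick', 'rain'] (min_width=21, slack=1)
Line 2: ['journey', 'tomato'] (min_width=14, slack=8)
Line 3: ['festival', 'umbrella', 'top'] (min_width=21, slack=1)
Line 4: ['lightbulb', 'telescope'] (min_width=19, slack=3)

Answer: 2 1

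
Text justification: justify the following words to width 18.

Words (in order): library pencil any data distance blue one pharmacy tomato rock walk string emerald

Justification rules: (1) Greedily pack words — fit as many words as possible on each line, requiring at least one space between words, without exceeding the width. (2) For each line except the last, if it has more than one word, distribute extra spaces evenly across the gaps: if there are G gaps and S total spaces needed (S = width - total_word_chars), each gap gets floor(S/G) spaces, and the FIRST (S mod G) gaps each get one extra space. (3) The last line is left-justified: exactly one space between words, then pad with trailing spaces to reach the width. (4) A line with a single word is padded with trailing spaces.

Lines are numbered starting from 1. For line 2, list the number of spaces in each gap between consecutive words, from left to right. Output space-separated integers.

Answer: 1 1

Derivation:
Line 1: ['library', 'pencil', 'any'] (min_width=18, slack=0)
Line 2: ['data', 'distance', 'blue'] (min_width=18, slack=0)
Line 3: ['one', 'pharmacy'] (min_width=12, slack=6)
Line 4: ['tomato', 'rock', 'walk'] (min_width=16, slack=2)
Line 5: ['string', 'emerald'] (min_width=14, slack=4)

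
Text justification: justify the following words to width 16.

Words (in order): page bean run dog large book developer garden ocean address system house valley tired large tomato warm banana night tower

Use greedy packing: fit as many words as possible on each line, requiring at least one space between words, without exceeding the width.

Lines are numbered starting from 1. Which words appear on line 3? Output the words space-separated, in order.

Line 1: ['page', 'bean', 'run'] (min_width=13, slack=3)
Line 2: ['dog', 'large', 'book'] (min_width=14, slack=2)
Line 3: ['developer', 'garden'] (min_width=16, slack=0)
Line 4: ['ocean', 'address'] (min_width=13, slack=3)
Line 5: ['system', 'house'] (min_width=12, slack=4)
Line 6: ['valley', 'tired'] (min_width=12, slack=4)
Line 7: ['large', 'tomato'] (min_width=12, slack=4)
Line 8: ['warm', 'banana'] (min_width=11, slack=5)
Line 9: ['night', 'tower'] (min_width=11, slack=5)

Answer: developer garden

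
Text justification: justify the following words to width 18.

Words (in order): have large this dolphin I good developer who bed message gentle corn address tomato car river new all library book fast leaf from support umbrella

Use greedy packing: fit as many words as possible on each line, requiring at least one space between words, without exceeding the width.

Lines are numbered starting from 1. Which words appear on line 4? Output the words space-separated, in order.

Line 1: ['have', 'large', 'this'] (min_width=15, slack=3)
Line 2: ['dolphin', 'I', 'good'] (min_width=14, slack=4)
Line 3: ['developer', 'who', 'bed'] (min_width=17, slack=1)
Line 4: ['message', 'gentle'] (min_width=14, slack=4)
Line 5: ['corn', 'address'] (min_width=12, slack=6)
Line 6: ['tomato', 'car', 'river'] (min_width=16, slack=2)
Line 7: ['new', 'all', 'library'] (min_width=15, slack=3)
Line 8: ['book', 'fast', 'leaf'] (min_width=14, slack=4)
Line 9: ['from', 'support'] (min_width=12, slack=6)
Line 10: ['umbrella'] (min_width=8, slack=10)

Answer: message gentle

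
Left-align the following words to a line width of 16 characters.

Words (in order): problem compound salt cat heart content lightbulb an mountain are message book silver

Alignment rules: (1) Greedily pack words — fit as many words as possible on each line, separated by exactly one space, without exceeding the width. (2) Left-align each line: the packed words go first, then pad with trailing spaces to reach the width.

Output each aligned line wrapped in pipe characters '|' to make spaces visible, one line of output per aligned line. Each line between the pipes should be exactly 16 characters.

Answer: |problem compound|
|salt cat heart  |
|content         |
|lightbulb an    |
|mountain are    |
|message book    |
|silver          |

Derivation:
Line 1: ['problem', 'compound'] (min_width=16, slack=0)
Line 2: ['salt', 'cat', 'heart'] (min_width=14, slack=2)
Line 3: ['content'] (min_width=7, slack=9)
Line 4: ['lightbulb', 'an'] (min_width=12, slack=4)
Line 5: ['mountain', 'are'] (min_width=12, slack=4)
Line 6: ['message', 'book'] (min_width=12, slack=4)
Line 7: ['silver'] (min_width=6, slack=10)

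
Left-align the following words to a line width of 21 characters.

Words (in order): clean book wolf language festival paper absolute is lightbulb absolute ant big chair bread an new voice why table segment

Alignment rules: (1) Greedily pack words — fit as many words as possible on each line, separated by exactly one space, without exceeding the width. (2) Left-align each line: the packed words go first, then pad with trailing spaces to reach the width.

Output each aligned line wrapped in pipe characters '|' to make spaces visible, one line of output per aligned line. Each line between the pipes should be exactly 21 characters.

Line 1: ['clean', 'book', 'wolf'] (min_width=15, slack=6)
Line 2: ['language', 'festival'] (min_width=17, slack=4)
Line 3: ['paper', 'absolute', 'is'] (min_width=17, slack=4)
Line 4: ['lightbulb', 'absolute'] (min_width=18, slack=3)
Line 5: ['ant', 'big', 'chair', 'bread'] (min_width=19, slack=2)
Line 6: ['an', 'new', 'voice', 'why'] (min_width=16, slack=5)
Line 7: ['table', 'segment'] (min_width=13, slack=8)

Answer: |clean book wolf      |
|language festival    |
|paper absolute is    |
|lightbulb absolute   |
|ant big chair bread  |
|an new voice why     |
|table segment        |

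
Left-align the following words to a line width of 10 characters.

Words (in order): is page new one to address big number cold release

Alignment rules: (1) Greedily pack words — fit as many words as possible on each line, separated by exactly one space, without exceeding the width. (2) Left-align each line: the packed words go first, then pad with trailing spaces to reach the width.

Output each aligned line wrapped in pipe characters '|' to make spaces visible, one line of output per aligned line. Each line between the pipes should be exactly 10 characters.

Answer: |is page   |
|new one to|
|address   |
|big number|
|cold      |
|release   |

Derivation:
Line 1: ['is', 'page'] (min_width=7, slack=3)
Line 2: ['new', 'one', 'to'] (min_width=10, slack=0)
Line 3: ['address'] (min_width=7, slack=3)
Line 4: ['big', 'number'] (min_width=10, slack=0)
Line 5: ['cold'] (min_width=4, slack=6)
Line 6: ['release'] (min_width=7, slack=3)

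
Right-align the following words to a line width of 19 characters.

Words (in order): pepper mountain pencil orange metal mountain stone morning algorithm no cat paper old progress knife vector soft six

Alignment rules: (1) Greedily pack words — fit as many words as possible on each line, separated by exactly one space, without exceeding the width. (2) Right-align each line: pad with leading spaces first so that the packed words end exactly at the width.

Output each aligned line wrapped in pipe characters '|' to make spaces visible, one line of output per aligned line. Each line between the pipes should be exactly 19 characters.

Answer: |    pepper mountain|
|pencil orange metal|
|     mountain stone|
|  morning algorithm|
|   no cat paper old|
|     progress knife|
|    vector soft six|

Derivation:
Line 1: ['pepper', 'mountain'] (min_width=15, slack=4)
Line 2: ['pencil', 'orange', 'metal'] (min_width=19, slack=0)
Line 3: ['mountain', 'stone'] (min_width=14, slack=5)
Line 4: ['morning', 'algorithm'] (min_width=17, slack=2)
Line 5: ['no', 'cat', 'paper', 'old'] (min_width=16, slack=3)
Line 6: ['progress', 'knife'] (min_width=14, slack=5)
Line 7: ['vector', 'soft', 'six'] (min_width=15, slack=4)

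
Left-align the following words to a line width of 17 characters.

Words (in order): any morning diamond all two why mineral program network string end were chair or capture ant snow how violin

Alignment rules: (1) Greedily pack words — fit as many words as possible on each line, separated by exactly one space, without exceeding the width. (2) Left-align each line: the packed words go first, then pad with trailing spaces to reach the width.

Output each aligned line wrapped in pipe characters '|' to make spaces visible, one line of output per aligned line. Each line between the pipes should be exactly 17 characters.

Line 1: ['any', 'morning'] (min_width=11, slack=6)
Line 2: ['diamond', 'all', 'two'] (min_width=15, slack=2)
Line 3: ['why', 'mineral'] (min_width=11, slack=6)
Line 4: ['program', 'network'] (min_width=15, slack=2)
Line 5: ['string', 'end', 'were'] (min_width=15, slack=2)
Line 6: ['chair', 'or', 'capture'] (min_width=16, slack=1)
Line 7: ['ant', 'snow', 'how'] (min_width=12, slack=5)
Line 8: ['violin'] (min_width=6, slack=11)

Answer: |any morning      |
|diamond all two  |
|why mineral      |
|program network  |
|string end were  |
|chair or capture |
|ant snow how     |
|violin           |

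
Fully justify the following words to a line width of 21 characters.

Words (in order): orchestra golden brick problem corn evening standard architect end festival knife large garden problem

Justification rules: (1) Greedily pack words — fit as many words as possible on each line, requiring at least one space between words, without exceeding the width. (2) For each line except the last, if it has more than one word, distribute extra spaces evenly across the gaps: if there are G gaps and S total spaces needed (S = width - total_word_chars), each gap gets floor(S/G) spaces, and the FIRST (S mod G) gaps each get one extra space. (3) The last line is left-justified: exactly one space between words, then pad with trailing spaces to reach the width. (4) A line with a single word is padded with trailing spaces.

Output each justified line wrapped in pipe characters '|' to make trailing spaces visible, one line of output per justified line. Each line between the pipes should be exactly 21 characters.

Answer: |orchestra      golden|
|brick   problem  corn|
|evening      standard|
|architect         end|
|festival  knife large|
|garden problem       |

Derivation:
Line 1: ['orchestra', 'golden'] (min_width=16, slack=5)
Line 2: ['brick', 'problem', 'corn'] (min_width=18, slack=3)
Line 3: ['evening', 'standard'] (min_width=16, slack=5)
Line 4: ['architect', 'end'] (min_width=13, slack=8)
Line 5: ['festival', 'knife', 'large'] (min_width=20, slack=1)
Line 6: ['garden', 'problem'] (min_width=14, slack=7)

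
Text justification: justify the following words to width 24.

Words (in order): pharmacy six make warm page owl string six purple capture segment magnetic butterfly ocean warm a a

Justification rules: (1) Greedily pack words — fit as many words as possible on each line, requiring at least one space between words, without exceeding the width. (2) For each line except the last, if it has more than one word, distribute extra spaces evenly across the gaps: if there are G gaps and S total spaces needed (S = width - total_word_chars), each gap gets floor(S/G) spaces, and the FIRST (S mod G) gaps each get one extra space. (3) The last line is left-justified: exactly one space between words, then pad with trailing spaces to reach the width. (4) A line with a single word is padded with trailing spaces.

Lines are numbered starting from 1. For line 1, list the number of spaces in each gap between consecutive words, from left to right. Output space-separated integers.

Answer: 2 2 1

Derivation:
Line 1: ['pharmacy', 'six', 'make', 'warm'] (min_width=22, slack=2)
Line 2: ['page', 'owl', 'string', 'six'] (min_width=19, slack=5)
Line 3: ['purple', 'capture', 'segment'] (min_width=22, slack=2)
Line 4: ['magnetic', 'butterfly', 'ocean'] (min_width=24, slack=0)
Line 5: ['warm', 'a', 'a'] (min_width=8, slack=16)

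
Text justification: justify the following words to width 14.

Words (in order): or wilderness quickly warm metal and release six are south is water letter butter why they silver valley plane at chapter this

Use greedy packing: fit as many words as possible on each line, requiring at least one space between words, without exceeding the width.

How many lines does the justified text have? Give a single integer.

Answer: 11

Derivation:
Line 1: ['or', 'wilderness'] (min_width=13, slack=1)
Line 2: ['quickly', 'warm'] (min_width=12, slack=2)
Line 3: ['metal', 'and'] (min_width=9, slack=5)
Line 4: ['release', 'six'] (min_width=11, slack=3)
Line 5: ['are', 'south', 'is'] (min_width=12, slack=2)
Line 6: ['water', 'letter'] (min_width=12, slack=2)
Line 7: ['butter', 'why'] (min_width=10, slack=4)
Line 8: ['they', 'silver'] (min_width=11, slack=3)
Line 9: ['valley', 'plane'] (min_width=12, slack=2)
Line 10: ['at', 'chapter'] (min_width=10, slack=4)
Line 11: ['this'] (min_width=4, slack=10)
Total lines: 11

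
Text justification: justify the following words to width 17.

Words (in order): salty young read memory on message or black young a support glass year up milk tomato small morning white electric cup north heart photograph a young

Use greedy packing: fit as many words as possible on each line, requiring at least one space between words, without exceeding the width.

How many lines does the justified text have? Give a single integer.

Line 1: ['salty', 'young', 'read'] (min_width=16, slack=1)
Line 2: ['memory', 'on', 'message'] (min_width=17, slack=0)
Line 3: ['or', 'black', 'young', 'a'] (min_width=16, slack=1)
Line 4: ['support', 'glass'] (min_width=13, slack=4)
Line 5: ['year', 'up', 'milk'] (min_width=12, slack=5)
Line 6: ['tomato', 'small'] (min_width=12, slack=5)
Line 7: ['morning', 'white'] (min_width=13, slack=4)
Line 8: ['electric', 'cup'] (min_width=12, slack=5)
Line 9: ['north', 'heart'] (min_width=11, slack=6)
Line 10: ['photograph', 'a'] (min_width=12, slack=5)
Line 11: ['young'] (min_width=5, slack=12)
Total lines: 11

Answer: 11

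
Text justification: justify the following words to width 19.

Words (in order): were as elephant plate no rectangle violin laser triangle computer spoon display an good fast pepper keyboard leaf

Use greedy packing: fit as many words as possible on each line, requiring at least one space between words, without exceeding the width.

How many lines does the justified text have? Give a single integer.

Answer: 7

Derivation:
Line 1: ['were', 'as', 'elephant'] (min_width=16, slack=3)
Line 2: ['plate', 'no', 'rectangle'] (min_width=18, slack=1)
Line 3: ['violin', 'laser'] (min_width=12, slack=7)
Line 4: ['triangle', 'computer'] (min_width=17, slack=2)
Line 5: ['spoon', 'display', 'an'] (min_width=16, slack=3)
Line 6: ['good', 'fast', 'pepper'] (min_width=16, slack=3)
Line 7: ['keyboard', 'leaf'] (min_width=13, slack=6)
Total lines: 7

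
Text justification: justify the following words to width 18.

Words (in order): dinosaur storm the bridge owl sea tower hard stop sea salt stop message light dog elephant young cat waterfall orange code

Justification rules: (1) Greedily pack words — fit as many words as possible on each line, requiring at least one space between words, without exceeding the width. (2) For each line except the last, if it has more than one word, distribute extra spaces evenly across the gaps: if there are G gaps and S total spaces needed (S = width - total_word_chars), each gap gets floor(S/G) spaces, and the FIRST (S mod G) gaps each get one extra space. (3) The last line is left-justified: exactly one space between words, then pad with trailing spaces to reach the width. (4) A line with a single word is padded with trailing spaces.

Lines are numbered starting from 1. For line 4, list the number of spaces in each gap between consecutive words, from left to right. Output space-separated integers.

Line 1: ['dinosaur', 'storm', 'the'] (min_width=18, slack=0)
Line 2: ['bridge', 'owl', 'sea'] (min_width=14, slack=4)
Line 3: ['tower', 'hard', 'stop'] (min_width=15, slack=3)
Line 4: ['sea', 'salt', 'stop'] (min_width=13, slack=5)
Line 5: ['message', 'light', 'dog'] (min_width=17, slack=1)
Line 6: ['elephant', 'young', 'cat'] (min_width=18, slack=0)
Line 7: ['waterfall', 'orange'] (min_width=16, slack=2)
Line 8: ['code'] (min_width=4, slack=14)

Answer: 4 3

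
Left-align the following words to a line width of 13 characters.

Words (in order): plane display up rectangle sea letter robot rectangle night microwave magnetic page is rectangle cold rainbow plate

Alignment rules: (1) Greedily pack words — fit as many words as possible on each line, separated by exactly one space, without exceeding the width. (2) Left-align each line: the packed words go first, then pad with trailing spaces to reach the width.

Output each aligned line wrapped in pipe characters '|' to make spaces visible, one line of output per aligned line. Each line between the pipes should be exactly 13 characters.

Answer: |plane display|
|up rectangle |
|sea letter   |
|robot        |
|rectangle    |
|night        |
|microwave    |
|magnetic page|
|is rectangle |
|cold rainbow |
|plate        |

Derivation:
Line 1: ['plane', 'display'] (min_width=13, slack=0)
Line 2: ['up', 'rectangle'] (min_width=12, slack=1)
Line 3: ['sea', 'letter'] (min_width=10, slack=3)
Line 4: ['robot'] (min_width=5, slack=8)
Line 5: ['rectangle'] (min_width=9, slack=4)
Line 6: ['night'] (min_width=5, slack=8)
Line 7: ['microwave'] (min_width=9, slack=4)
Line 8: ['magnetic', 'page'] (min_width=13, slack=0)
Line 9: ['is', 'rectangle'] (min_width=12, slack=1)
Line 10: ['cold', 'rainbow'] (min_width=12, slack=1)
Line 11: ['plate'] (min_width=5, slack=8)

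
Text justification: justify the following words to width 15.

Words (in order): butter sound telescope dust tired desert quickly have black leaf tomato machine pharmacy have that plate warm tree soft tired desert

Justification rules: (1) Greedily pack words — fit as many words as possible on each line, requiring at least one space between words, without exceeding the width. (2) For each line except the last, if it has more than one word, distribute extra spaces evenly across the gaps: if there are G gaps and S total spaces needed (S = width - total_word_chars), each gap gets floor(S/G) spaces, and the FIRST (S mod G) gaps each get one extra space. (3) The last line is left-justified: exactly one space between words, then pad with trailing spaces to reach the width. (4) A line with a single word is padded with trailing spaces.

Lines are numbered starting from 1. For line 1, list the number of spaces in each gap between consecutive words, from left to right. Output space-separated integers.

Answer: 4

Derivation:
Line 1: ['butter', 'sound'] (min_width=12, slack=3)
Line 2: ['telescope', 'dust'] (min_width=14, slack=1)
Line 3: ['tired', 'desert'] (min_width=12, slack=3)
Line 4: ['quickly', 'have'] (min_width=12, slack=3)
Line 5: ['black', 'leaf'] (min_width=10, slack=5)
Line 6: ['tomato', 'machine'] (min_width=14, slack=1)
Line 7: ['pharmacy', 'have'] (min_width=13, slack=2)
Line 8: ['that', 'plate', 'warm'] (min_width=15, slack=0)
Line 9: ['tree', 'soft', 'tired'] (min_width=15, slack=0)
Line 10: ['desert'] (min_width=6, slack=9)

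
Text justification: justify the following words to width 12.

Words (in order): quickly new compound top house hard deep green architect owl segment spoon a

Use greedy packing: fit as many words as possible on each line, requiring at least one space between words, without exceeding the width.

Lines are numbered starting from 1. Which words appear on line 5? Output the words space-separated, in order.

Line 1: ['quickly', 'new'] (min_width=11, slack=1)
Line 2: ['compound', 'top'] (min_width=12, slack=0)
Line 3: ['house', 'hard'] (min_width=10, slack=2)
Line 4: ['deep', 'green'] (min_width=10, slack=2)
Line 5: ['architect'] (min_width=9, slack=3)
Line 6: ['owl', 'segment'] (min_width=11, slack=1)
Line 7: ['spoon', 'a'] (min_width=7, slack=5)

Answer: architect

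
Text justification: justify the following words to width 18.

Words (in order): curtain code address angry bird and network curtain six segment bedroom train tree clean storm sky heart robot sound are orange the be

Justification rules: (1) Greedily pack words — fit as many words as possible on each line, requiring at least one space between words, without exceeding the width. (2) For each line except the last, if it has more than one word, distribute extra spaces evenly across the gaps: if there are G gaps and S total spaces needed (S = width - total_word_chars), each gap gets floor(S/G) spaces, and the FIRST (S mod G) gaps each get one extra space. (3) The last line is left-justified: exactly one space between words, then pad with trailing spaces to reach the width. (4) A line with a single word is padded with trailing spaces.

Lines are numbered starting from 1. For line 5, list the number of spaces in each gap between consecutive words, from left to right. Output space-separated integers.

Answer: 4

Derivation:
Line 1: ['curtain', 'code'] (min_width=12, slack=6)
Line 2: ['address', 'angry', 'bird'] (min_width=18, slack=0)
Line 3: ['and', 'network'] (min_width=11, slack=7)
Line 4: ['curtain', 'six'] (min_width=11, slack=7)
Line 5: ['segment', 'bedroom'] (min_width=15, slack=3)
Line 6: ['train', 'tree', 'clean'] (min_width=16, slack=2)
Line 7: ['storm', 'sky', 'heart'] (min_width=15, slack=3)
Line 8: ['robot', 'sound', 'are'] (min_width=15, slack=3)
Line 9: ['orange', 'the', 'be'] (min_width=13, slack=5)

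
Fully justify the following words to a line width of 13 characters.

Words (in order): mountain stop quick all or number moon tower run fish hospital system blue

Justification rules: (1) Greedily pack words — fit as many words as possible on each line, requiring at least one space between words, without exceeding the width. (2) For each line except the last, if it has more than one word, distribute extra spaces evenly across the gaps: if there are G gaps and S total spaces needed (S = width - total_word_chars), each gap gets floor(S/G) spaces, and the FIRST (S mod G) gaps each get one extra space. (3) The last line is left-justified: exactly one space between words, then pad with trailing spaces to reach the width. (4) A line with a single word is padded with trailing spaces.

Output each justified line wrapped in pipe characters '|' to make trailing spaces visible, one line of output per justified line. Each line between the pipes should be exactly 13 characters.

Answer: |mountain stop|
|quick  all or|
|number   moon|
|tower     run|
|fish hospital|
|system blue  |

Derivation:
Line 1: ['mountain', 'stop'] (min_width=13, slack=0)
Line 2: ['quick', 'all', 'or'] (min_width=12, slack=1)
Line 3: ['number', 'moon'] (min_width=11, slack=2)
Line 4: ['tower', 'run'] (min_width=9, slack=4)
Line 5: ['fish', 'hospital'] (min_width=13, slack=0)
Line 6: ['system', 'blue'] (min_width=11, slack=2)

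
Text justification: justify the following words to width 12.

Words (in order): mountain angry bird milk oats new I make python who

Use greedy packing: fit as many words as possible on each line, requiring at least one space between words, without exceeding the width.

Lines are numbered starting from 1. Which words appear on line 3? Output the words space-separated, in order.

Line 1: ['mountain'] (min_width=8, slack=4)
Line 2: ['angry', 'bird'] (min_width=10, slack=2)
Line 3: ['milk', 'oats'] (min_width=9, slack=3)
Line 4: ['new', 'I', 'make'] (min_width=10, slack=2)
Line 5: ['python', 'who'] (min_width=10, slack=2)

Answer: milk oats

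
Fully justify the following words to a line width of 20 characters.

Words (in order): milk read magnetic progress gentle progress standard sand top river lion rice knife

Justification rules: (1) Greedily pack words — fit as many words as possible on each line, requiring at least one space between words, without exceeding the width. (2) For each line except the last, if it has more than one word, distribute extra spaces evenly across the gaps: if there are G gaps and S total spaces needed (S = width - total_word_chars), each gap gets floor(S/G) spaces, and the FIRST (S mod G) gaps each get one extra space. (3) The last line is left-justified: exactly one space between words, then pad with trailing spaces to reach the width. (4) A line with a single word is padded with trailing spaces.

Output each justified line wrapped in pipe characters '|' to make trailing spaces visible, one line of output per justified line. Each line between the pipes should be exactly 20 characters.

Answer: |milk  read  magnetic|
|progress      gentle|
|progress    standard|
|sand  top river lion|
|rice knife          |

Derivation:
Line 1: ['milk', 'read', 'magnetic'] (min_width=18, slack=2)
Line 2: ['progress', 'gentle'] (min_width=15, slack=5)
Line 3: ['progress', 'standard'] (min_width=17, slack=3)
Line 4: ['sand', 'top', 'river', 'lion'] (min_width=19, slack=1)
Line 5: ['rice', 'knife'] (min_width=10, slack=10)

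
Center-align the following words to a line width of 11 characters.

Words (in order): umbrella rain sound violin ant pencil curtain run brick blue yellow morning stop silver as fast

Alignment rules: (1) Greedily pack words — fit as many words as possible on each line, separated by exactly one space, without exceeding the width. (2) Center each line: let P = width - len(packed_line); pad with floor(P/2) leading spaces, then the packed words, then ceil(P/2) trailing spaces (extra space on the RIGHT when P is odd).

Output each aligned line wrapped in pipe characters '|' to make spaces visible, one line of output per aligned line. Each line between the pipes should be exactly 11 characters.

Line 1: ['umbrella'] (min_width=8, slack=3)
Line 2: ['rain', 'sound'] (min_width=10, slack=1)
Line 3: ['violin', 'ant'] (min_width=10, slack=1)
Line 4: ['pencil'] (min_width=6, slack=5)
Line 5: ['curtain', 'run'] (min_width=11, slack=0)
Line 6: ['brick', 'blue'] (min_width=10, slack=1)
Line 7: ['yellow'] (min_width=6, slack=5)
Line 8: ['morning'] (min_width=7, slack=4)
Line 9: ['stop', 'silver'] (min_width=11, slack=0)
Line 10: ['as', 'fast'] (min_width=7, slack=4)

Answer: | umbrella  |
|rain sound |
|violin ant |
|  pencil   |
|curtain run|
|brick blue |
|  yellow   |
|  morning  |
|stop silver|
|  as fast  |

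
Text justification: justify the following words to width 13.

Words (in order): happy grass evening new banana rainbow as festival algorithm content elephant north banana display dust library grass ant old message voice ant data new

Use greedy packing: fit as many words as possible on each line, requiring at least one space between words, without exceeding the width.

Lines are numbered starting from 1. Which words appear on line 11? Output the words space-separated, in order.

Line 1: ['happy', 'grass'] (min_width=11, slack=2)
Line 2: ['evening', 'new'] (min_width=11, slack=2)
Line 3: ['banana'] (min_width=6, slack=7)
Line 4: ['rainbow', 'as'] (min_width=10, slack=3)
Line 5: ['festival'] (min_width=8, slack=5)
Line 6: ['algorithm'] (min_width=9, slack=4)
Line 7: ['content'] (min_width=7, slack=6)
Line 8: ['elephant'] (min_width=8, slack=5)
Line 9: ['north', 'banana'] (min_width=12, slack=1)
Line 10: ['display', 'dust'] (min_width=12, slack=1)
Line 11: ['library', 'grass'] (min_width=13, slack=0)
Line 12: ['ant', 'old'] (min_width=7, slack=6)
Line 13: ['message', 'voice'] (min_width=13, slack=0)
Line 14: ['ant', 'data', 'new'] (min_width=12, slack=1)

Answer: library grass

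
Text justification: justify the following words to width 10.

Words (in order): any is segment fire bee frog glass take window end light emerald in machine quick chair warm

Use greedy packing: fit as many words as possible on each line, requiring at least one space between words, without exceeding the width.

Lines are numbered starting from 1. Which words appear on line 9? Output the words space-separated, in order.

Line 1: ['any', 'is'] (min_width=6, slack=4)
Line 2: ['segment'] (min_width=7, slack=3)
Line 3: ['fire', 'bee'] (min_width=8, slack=2)
Line 4: ['frog', 'glass'] (min_width=10, slack=0)
Line 5: ['take'] (min_width=4, slack=6)
Line 6: ['window', 'end'] (min_width=10, slack=0)
Line 7: ['light'] (min_width=5, slack=5)
Line 8: ['emerald', 'in'] (min_width=10, slack=0)
Line 9: ['machine'] (min_width=7, slack=3)
Line 10: ['quick'] (min_width=5, slack=5)
Line 11: ['chair', 'warm'] (min_width=10, slack=0)

Answer: machine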